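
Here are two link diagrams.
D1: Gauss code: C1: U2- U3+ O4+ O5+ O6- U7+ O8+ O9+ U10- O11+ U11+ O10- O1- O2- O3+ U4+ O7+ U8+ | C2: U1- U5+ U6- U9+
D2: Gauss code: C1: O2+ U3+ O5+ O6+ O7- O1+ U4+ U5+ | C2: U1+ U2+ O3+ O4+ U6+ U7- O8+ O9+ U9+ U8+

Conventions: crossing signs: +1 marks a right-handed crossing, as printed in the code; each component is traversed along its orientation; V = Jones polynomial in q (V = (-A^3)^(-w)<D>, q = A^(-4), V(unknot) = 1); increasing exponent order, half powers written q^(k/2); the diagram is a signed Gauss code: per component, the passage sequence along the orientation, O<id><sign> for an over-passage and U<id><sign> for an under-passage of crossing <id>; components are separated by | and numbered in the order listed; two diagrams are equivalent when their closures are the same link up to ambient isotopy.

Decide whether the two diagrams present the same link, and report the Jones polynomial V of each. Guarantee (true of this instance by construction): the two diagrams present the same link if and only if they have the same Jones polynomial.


equivalent: no
D1 (bracket -A^-9 + A^-1 + A^3 + A^7; 11 crossings at w = +3): V = -q^(1/2) - q^(3/2) - q^(5/2) + q^(9/2)
V(D2) = -q^(3/2) - q^(7/2) + q^(9/2) - q^(11/2)  [9 crossings, <D> = A^-1 - A^3 + A^7 + A^15, w = +7]
observation: V(q) takes 2 values over 2 diagrams, fixing the grouping


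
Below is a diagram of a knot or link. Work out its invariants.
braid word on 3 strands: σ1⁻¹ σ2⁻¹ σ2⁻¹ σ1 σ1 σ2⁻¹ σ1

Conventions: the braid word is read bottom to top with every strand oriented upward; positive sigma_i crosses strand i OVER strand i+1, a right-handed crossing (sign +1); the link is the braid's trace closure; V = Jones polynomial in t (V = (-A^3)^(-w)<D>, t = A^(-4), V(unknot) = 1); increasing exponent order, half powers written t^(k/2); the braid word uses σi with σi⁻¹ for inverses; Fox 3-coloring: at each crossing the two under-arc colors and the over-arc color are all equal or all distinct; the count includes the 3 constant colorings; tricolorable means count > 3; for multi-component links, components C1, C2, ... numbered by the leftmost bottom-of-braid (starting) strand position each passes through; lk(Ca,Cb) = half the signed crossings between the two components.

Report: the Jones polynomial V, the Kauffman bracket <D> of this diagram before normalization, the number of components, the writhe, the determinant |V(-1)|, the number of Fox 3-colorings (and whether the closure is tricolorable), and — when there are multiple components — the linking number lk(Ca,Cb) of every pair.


V(t) = t^(-7/2) - t^(-5/2) + t^(-3/2) - 2t^(-1/2) - t^(3/2)
bracket: A^-9 + 2A^-1 - A^3 + A^7 - A^11, w = -1
2 components, writhe -1, over 7 crossings
lk(C1,C2) = +1
det 6, colorings 9 of 3^7 — tricolorable
observation: |V(-1)| = 6: so tricolorable, since 3 divides 6


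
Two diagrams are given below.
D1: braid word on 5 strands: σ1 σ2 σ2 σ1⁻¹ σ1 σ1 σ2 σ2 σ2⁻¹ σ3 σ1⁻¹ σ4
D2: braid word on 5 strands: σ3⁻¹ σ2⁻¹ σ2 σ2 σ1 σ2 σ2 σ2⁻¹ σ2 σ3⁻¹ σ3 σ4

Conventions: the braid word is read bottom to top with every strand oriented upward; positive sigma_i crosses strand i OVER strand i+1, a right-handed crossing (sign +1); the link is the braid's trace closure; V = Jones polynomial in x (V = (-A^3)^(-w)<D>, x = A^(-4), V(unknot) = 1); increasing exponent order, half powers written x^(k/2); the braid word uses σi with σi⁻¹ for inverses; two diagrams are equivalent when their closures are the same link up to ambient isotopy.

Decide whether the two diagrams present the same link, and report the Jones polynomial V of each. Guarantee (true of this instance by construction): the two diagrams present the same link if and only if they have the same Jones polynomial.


same link: yes
V(D1) = x + x^3 - x^4  [12 crossings, <D> = -A^2 + A^6 + A^14, w = +6]
D2 (bracket -A^-4 + 1 + A^8; 12 crossings at w = +4): V = x + x^3 - x^4
note: D2 (12 crossings) and D1 (12) are Markov-related braid presentations


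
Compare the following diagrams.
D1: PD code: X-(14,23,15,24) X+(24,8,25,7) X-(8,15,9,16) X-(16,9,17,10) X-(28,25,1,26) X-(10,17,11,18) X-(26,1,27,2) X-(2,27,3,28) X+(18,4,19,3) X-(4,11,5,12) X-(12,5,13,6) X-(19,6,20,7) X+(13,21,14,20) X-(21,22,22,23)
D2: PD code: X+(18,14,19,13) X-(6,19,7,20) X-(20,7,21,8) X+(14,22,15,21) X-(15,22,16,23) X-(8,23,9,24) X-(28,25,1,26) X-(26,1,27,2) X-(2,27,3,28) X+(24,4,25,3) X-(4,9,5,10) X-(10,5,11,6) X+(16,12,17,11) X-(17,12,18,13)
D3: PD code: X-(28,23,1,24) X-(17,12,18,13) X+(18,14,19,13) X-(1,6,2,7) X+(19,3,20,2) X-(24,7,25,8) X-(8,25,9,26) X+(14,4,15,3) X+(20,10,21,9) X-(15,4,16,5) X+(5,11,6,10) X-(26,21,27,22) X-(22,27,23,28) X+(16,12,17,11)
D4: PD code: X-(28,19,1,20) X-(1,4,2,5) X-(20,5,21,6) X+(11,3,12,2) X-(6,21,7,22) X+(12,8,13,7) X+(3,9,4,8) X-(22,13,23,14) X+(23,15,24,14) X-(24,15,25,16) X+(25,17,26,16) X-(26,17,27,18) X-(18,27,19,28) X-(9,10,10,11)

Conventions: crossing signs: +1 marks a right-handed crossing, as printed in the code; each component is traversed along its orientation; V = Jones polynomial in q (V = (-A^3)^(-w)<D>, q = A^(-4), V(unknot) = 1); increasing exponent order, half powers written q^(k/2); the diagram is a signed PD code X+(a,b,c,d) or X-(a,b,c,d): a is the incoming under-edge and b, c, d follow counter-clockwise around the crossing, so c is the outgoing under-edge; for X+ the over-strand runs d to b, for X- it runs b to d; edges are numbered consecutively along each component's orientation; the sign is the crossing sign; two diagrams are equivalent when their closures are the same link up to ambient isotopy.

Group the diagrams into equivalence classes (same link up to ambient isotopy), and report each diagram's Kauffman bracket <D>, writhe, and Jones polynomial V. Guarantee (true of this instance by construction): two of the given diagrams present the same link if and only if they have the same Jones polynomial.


equivalence classes: {D1, D2} | {D3, D4}
D1 (bracket A^-12 + 2A^-4 - 2 + 2A^4 - 3A^8 + 2A^12 - 2A^16 + A^20; 14 crossings at w = -8): V = q^-11 - 2q^-10 + 2q^-9 - 3q^-8 + 2q^-7 - 2q^-6 + 2q^-5 + q^-3
V(D2) = q^-11 - 2q^-10 + 2q^-9 - 3q^-8 + 2q^-7 - 2q^-6 + 2q^-5 + q^-3  (w -6, c 14, <D> = A^-6 + 2A^2 - 2A^6 + 2A^10 - 3A^14 + 2A^18 - 2A^22 + A^26)
D3 (bracket A^-2 - A^2 + 2A^6 - A^10 + A^14 - A^18; 14 crossings at w = -2): V = -q^-6 + q^-5 - q^-4 + 2q^-3 - q^-2 + q^-1
V(D4) = -q^-6 + q^-5 - q^-4 + 2q^-3 - q^-2 + q^-1  (w -4, c 14, <D> = A^-8 - A^-4 + 2 - A^4 + A^8 - A^12)
key observation: comparing 4 Jones polynomials yields 2 groups


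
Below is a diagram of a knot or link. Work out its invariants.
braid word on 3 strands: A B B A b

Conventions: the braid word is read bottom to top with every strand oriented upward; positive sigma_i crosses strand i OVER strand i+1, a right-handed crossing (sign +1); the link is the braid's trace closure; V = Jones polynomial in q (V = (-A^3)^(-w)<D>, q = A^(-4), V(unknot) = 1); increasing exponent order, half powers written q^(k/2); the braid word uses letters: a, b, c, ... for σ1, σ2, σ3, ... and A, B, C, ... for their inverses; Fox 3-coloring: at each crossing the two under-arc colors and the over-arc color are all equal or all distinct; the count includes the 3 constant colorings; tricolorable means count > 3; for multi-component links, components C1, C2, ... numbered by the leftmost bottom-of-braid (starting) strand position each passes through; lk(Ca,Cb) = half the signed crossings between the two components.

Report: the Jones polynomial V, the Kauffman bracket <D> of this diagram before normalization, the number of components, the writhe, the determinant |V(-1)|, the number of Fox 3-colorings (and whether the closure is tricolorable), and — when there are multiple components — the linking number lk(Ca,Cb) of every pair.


V(q) = -q^(-9/2) - q^(-5/2) + q^(-3/2) - q^(-1/2)
bracket: A^-7 - A^-3 + A + A^9, w = -3
2 components, writhe -3, over 5 crossings
lk(C1,C2) = -2
det 4, colorings 3 of 3^5 — not tricolorable
observation: w = -3 (over 5 crossings) is diagram-only; (-A^3)^(3) removes it from V


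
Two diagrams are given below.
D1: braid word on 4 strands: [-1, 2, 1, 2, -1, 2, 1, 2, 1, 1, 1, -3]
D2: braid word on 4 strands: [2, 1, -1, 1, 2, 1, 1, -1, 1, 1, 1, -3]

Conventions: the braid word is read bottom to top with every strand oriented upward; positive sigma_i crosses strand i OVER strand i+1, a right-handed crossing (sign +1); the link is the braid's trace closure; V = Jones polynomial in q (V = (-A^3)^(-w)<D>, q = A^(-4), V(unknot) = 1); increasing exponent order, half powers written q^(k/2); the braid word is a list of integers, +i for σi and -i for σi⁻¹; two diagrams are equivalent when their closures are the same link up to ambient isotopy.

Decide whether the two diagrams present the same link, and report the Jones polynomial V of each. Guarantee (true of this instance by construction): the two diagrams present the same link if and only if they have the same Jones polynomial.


same link: yes
V(D1) = -q^(5/2) - q^(9/2) + q^(11/2) - q^(13/2) + q^(15/2) - q^(17/2)  [12 crossings, <D> = -A^-16 + A^-12 - A^-8 + A^-4 - 1 - A^8, w = +6]
D2 (bracket -A^-16 + A^-12 - A^-8 + A^-4 - 1 - A^8; 12 crossings at w = +6): V = -q^(5/2) - q^(9/2) + q^(11/2) - q^(13/2) + q^(15/2) - q^(17/2)
note: one V(q) for all 2 diagrams — one class (guaranteed)


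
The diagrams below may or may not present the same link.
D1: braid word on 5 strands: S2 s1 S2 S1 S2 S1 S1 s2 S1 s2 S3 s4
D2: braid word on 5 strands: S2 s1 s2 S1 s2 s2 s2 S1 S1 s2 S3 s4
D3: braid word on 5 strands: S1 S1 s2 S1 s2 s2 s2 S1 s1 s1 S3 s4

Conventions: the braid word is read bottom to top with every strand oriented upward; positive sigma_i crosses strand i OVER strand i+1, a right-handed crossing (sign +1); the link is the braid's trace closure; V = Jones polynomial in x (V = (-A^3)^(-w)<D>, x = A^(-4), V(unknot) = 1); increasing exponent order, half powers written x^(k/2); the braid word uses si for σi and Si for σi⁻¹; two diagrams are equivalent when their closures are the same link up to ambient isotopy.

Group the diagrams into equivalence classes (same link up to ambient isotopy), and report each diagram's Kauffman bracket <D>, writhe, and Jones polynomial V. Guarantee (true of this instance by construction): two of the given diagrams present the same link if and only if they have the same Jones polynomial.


equivalence classes: {D1} | {D2, D3}
D1 (bracket A^-8 + 1 - A^4; 12 crossings at w = -4): V = -x^-4 + x^-3 + x^-1
D2 (bracket A^-14 - 2A^-10 + 2A^-6 - 2A^-2 + 2A^2 - A^6 + A^10; 12 crossings at w = +2): V = x^-1 - 1 + 2x - 2x^2 + 2x^3 - 2x^4 + x^5
D3 (bracket A^-14 - 2A^-10 + 2A^-6 - 2A^-2 + 2A^2 - A^6 + A^10; 12 crossings at w = +2): V = x^-1 - 1 + 2x - 2x^2 + 2x^3 - 2x^4 + x^5
key observation: comparing 3 Jones polynomials yields 2 groups


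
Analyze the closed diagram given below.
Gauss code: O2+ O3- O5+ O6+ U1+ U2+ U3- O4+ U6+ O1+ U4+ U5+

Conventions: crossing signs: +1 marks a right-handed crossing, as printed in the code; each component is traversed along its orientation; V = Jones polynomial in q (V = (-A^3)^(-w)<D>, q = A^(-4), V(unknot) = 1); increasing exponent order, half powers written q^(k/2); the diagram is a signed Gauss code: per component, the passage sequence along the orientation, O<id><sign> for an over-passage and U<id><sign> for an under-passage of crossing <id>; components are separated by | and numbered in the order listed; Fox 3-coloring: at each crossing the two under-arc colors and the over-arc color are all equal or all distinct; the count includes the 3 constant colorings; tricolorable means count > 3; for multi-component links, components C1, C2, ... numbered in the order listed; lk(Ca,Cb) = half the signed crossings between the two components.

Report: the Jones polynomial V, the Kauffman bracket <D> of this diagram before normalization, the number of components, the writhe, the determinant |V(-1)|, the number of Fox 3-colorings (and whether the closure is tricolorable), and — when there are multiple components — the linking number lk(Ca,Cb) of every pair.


Jones polynomial: V(q) = q + q^3 - q^4
<D> = -A^-4 + 1 + A^8; writhe +4
components 1, writhe +4 (6 crossings)
3-colorings: 9 of 3^6, det 3 — tricolorable
note: |V(-1)| = 3: so tricolorable, since 3 divides 3


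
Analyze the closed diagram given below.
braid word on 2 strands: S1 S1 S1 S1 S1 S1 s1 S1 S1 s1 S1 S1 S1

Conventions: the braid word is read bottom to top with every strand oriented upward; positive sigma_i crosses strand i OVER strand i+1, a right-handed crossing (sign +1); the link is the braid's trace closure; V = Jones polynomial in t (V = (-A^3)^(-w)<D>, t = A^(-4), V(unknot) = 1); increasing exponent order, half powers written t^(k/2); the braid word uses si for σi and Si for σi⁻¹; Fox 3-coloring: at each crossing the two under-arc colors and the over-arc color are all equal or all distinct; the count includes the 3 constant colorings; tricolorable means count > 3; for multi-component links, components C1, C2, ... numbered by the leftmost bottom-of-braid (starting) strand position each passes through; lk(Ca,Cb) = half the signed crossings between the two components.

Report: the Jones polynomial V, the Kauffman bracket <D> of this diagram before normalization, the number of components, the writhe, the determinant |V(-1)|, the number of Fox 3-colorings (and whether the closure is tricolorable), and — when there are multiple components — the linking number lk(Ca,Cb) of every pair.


V(t) = -t^-13 + t^-12 - t^-11 + t^-10 - t^-9 + t^-8 - t^-7 + t^-6 + t^-4
bracket: -A^-11 - A^-3 + A - A^5 + A^9 - A^13 + A^17 - A^21 + A^25, w = -9
1 component, writhe -9, over 13 crossings
det 9, colorings 9 of 3^13 — tricolorable
observation: the word shrinks to σ1⁻¹ σ1⁻¹ σ1⁻¹ σ1⁻¹ σ1⁻¹ σ1⁻¹ σ1⁻¹ σ1⁻¹ σ1⁻¹ after cancelling


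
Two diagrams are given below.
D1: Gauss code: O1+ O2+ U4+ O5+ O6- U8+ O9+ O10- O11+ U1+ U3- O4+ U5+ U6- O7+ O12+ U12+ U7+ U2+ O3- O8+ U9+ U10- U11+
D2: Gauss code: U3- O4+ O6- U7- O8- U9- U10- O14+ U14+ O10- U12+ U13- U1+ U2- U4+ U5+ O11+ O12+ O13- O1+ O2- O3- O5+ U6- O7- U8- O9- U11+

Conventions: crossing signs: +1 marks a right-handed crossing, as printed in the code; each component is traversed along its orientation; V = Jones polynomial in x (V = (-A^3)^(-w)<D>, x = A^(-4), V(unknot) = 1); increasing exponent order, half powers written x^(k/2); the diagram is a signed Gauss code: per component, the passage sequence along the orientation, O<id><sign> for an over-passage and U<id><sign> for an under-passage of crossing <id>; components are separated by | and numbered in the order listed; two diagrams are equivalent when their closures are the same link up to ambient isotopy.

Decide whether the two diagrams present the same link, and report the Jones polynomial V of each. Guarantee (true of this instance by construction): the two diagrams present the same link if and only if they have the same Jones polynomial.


equivalent: no
V(D1) = x - x^2 + 2x^3 - x^4 + x^5 - x^6  (w +6, c 12, <D> = -A^-6 + A^-2 - A^2 + 2A^6 - A^10 + A^14)
V(D2) = -x^-4 + x^-3 + x^-1  (w -2, c 14, <D> = A^-2 + A^6 - A^10)
why: 2 values of V(x) split the 2 diagrams


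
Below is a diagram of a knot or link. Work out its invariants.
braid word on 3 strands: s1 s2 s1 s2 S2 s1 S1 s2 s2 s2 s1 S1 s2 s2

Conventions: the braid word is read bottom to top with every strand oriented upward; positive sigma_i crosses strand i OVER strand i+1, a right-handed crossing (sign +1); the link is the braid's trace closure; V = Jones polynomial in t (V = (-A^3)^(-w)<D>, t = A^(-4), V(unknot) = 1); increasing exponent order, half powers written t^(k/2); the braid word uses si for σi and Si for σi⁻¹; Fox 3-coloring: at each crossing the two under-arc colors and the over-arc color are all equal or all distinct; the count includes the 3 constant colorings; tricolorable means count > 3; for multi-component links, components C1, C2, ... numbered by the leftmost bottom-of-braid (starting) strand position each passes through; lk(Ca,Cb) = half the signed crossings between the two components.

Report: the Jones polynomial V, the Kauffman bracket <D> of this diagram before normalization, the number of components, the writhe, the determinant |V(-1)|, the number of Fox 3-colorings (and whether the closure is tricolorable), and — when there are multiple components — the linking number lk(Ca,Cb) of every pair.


V = t^3 + t^5 - t^6 + t^7 - t^8 + t^9 - t^10
<D> = -A^-16 + A^-12 - A^-8 + A^-4 - 1 + A^4 + A^12 (w = +8)
1 component over 14 crossings, w = +8
3 Fox colorings among 3^14, |V(-1)| = 7: not tricolorable
why: V spans 7 powers of t: at least 7 crossings in any diagram


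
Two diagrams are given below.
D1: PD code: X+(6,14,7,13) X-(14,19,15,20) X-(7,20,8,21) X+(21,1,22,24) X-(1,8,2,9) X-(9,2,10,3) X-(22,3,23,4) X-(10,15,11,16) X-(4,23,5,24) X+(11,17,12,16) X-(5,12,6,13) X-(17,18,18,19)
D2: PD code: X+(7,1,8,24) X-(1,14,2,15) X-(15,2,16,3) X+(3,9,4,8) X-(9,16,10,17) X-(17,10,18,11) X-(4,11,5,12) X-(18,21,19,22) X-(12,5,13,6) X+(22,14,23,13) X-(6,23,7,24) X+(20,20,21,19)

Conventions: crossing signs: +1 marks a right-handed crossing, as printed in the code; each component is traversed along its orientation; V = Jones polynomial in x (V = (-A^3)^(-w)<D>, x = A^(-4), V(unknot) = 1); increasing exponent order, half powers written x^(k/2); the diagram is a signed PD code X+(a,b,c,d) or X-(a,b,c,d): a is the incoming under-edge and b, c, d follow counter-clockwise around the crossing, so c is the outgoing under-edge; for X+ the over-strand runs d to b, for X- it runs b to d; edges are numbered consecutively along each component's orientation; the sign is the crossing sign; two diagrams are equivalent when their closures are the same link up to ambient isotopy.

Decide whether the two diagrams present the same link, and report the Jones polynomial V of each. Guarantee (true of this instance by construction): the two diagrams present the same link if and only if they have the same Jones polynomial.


equivalent: yes
D1 (bracket A^-14 - A^-10 + 2A^-6 - A^-2 + A^2 - A^6; 12 crossings at w = -6): V = -x^-6 + x^-5 - x^-4 + 2x^-3 - x^-2 + x^-1
V(D2) = -x^-6 + x^-5 - x^-4 + 2x^-3 - x^-2 + x^-1  [12 crossings, <D> = A^-8 - A^-4 + 2 - A^4 + A^8 - A^12, w = -4]
observation: from 12 to 12 crossings by R-moves: one link, two diagrams


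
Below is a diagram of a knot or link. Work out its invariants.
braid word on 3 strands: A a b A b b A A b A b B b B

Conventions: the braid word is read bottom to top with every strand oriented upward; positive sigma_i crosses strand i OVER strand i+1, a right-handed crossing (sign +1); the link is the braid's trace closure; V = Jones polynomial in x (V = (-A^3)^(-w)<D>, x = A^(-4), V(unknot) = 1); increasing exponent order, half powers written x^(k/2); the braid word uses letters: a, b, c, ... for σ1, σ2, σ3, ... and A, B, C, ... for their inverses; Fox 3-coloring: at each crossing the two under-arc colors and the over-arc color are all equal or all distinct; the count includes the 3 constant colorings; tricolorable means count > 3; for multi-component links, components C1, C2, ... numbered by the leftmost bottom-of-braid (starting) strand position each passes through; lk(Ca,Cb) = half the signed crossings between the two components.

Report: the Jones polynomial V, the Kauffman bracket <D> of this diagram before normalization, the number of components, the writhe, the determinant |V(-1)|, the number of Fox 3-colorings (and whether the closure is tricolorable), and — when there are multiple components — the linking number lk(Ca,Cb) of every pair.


V(x) = x^-4 - 3x^-3 + 5x^-2 - 6x^-1 + 7 - 6x + 5x^2 - 3x^3 + x^4
bracket: A^-16 - 3A^-12 + 5A^-8 - 6A^-4 + 7 - 6A^4 + 5A^8 - 3A^12 + A^16, w = 0
1 component, writhe 0, over 14 crossings
det 37, colorings 3 of 3^14 — not tricolorable
observation: w = 0 (over 14 crossings) is diagram-only; (-A^3)^(0) removes it from V


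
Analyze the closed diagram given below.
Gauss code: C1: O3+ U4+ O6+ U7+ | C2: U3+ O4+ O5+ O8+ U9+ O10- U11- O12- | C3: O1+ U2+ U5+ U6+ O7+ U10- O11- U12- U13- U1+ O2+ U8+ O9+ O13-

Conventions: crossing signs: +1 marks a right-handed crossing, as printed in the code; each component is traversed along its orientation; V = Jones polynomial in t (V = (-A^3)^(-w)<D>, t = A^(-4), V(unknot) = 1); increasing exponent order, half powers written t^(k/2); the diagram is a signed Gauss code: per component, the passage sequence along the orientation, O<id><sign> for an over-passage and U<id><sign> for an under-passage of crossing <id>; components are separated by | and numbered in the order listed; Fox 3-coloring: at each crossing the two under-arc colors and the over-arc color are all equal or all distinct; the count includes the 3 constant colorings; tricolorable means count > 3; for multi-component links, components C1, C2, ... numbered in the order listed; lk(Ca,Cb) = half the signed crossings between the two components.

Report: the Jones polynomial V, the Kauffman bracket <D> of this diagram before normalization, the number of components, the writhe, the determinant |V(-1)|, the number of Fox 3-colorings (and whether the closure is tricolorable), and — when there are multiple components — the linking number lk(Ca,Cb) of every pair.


V(t) = -1 + 4t - 4t^2 + 7t^3 - 6t^4 + 6t^5 - 4t^6 + 3t^7 - t^8
bracket: A^-17 - 3A^-13 + 4A^-9 - 6A^-5 + 6A^-1 - 7A^3 + 4A^7 - 4A^11 + A^15, w = +5
3 components, writhe +5, over 13 crossings
lk(C1,C2) = +1
linking number lk(C1,C3) = +1
lk(C2,C3): 0
det 36, colorings 9 of 3^13 — tricolorable
observation: det 36 = |V(-1)|; divisible by 3, so tricolorable


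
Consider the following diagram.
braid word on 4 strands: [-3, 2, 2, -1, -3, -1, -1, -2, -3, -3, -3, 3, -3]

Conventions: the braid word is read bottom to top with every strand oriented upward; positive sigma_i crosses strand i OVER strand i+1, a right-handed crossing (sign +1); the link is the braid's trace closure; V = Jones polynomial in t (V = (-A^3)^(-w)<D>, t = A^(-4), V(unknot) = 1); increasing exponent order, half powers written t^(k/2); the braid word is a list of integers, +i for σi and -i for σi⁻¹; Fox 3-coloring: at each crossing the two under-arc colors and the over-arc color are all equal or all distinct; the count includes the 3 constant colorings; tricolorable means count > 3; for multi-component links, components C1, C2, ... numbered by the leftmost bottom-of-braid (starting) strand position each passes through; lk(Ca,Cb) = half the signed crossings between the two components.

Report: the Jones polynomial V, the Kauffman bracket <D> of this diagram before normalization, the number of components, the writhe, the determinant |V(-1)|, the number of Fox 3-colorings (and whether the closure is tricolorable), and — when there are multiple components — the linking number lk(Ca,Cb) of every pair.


Jones polynomial: V(t) = t^-8 - 2t^-7 + t^-6 - 2t^-5 + 2t^-4 + t^-2
<D> = -A^-13 - 2A^-5 + 2A^-1 - A^3 + 2A^7 - A^11; writhe -7
components 1, writhe -7 (13 crossings)
3-colorings: 27 of 3^13, det 9 — tricolorable
note: V spans 6 powers of t: at least 6 crossings in any diagram


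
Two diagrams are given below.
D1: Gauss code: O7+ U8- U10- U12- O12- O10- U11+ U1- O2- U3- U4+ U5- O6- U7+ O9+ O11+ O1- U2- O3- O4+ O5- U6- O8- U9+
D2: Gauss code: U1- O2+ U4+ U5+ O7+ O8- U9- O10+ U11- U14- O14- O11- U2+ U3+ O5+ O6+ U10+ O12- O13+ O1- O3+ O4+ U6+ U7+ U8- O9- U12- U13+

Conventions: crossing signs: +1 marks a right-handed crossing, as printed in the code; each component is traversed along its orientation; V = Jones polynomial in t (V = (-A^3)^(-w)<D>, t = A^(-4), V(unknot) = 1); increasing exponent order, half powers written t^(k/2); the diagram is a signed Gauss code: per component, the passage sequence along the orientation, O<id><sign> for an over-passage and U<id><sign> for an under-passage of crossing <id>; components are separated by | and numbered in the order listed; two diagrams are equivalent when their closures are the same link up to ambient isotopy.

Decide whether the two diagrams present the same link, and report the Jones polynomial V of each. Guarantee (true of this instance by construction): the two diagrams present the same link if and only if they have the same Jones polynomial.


same link: no
V(D1) = t^-5 - 2t^-4 + 2t^-3 - 2t^-2 + 2t^-1 - 1 + t  [12 crossings, <D> = A^-16 - A^-12 + 2A^-8 - 2A^-4 + 2 - 2A^4 + A^8, w = -4]
D2 (bracket -A^-18 + A^-14 - A^-10 + 2A^-6 - A^-2 + A^2; 14 crossings at w = +2): V = t - t^2 + 2t^3 - t^4 + t^5 - t^6
note: 2 values of V(t) split the 2 diagrams


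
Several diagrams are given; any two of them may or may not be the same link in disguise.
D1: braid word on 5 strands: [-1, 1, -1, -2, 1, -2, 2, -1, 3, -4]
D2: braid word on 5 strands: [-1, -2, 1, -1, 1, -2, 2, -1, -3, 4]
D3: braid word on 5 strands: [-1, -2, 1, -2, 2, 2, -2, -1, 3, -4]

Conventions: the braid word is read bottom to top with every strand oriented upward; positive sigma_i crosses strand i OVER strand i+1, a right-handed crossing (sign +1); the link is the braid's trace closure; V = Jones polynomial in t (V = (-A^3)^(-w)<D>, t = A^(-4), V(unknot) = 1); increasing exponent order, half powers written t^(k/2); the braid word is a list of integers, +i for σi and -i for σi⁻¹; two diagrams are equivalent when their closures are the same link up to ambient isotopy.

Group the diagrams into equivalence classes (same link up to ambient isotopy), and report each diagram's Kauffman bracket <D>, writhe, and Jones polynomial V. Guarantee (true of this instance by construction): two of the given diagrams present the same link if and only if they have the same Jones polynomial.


equivalence classes: {D1, D2, D3}
D1 (bracket A^-6; 10 crossings at w = -2): V = 1
D2 (bracket A^-6; 10 crossings at w = -2): V = 1
D3 (bracket A^-6; 10 crossings at w = -2): V = 1
key observation: all 3 diagrams share one V(t), hence one class


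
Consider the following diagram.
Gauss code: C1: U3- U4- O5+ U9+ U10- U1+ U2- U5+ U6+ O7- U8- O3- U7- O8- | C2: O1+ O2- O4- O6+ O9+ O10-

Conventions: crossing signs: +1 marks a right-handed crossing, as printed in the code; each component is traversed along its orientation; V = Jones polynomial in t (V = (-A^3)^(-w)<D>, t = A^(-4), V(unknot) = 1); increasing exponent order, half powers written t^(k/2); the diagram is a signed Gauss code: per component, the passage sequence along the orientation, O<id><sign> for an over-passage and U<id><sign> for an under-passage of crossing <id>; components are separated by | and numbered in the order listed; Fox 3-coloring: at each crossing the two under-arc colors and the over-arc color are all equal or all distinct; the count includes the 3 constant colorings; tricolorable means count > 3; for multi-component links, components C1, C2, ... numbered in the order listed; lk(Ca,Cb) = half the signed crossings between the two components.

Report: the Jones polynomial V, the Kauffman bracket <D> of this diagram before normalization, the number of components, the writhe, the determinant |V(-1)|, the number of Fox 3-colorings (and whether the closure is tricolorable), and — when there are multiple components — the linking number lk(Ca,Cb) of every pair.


V = t^(-9/2) - t^(-5/2) - t^(-3/2) - t^(-1/2)
<D> = -A^-4 - 1 - A^4 + A^12 (w = -2)
2 components over 10 crossings, w = -2
lk(C1,C2): 0
27 Fox colorings among 3^11, |V(-1)| = 0: tricolorable
why: span 4 respects span(V) <= c + mu - 1 = 11 for this 2-component diagram


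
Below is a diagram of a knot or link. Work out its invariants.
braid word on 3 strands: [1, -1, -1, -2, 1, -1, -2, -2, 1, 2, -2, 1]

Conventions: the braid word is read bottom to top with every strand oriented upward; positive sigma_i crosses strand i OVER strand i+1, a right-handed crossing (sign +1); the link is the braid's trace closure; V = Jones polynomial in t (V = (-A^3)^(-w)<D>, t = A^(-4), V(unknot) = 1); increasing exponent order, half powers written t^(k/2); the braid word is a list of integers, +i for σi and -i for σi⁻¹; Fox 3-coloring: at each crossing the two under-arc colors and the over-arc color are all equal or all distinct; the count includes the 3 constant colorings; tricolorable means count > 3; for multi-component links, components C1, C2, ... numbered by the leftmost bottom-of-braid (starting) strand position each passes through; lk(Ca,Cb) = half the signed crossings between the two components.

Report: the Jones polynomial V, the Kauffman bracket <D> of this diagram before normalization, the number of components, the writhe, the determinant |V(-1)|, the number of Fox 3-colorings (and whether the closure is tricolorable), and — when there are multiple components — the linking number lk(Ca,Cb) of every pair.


V = -t^-4 + t^-3 + t^-1
<D> = A^-2 + A^6 - A^10 (w = -2)
1 component over 12 crossings, w = -2
9 Fox colorings among 3^12, |V(-1)| = 3: tricolorable
why: inverse pairs cancel, leaving σ1⁻¹ σ2⁻¹ σ2⁻¹ σ2⁻¹ σ1 σ1


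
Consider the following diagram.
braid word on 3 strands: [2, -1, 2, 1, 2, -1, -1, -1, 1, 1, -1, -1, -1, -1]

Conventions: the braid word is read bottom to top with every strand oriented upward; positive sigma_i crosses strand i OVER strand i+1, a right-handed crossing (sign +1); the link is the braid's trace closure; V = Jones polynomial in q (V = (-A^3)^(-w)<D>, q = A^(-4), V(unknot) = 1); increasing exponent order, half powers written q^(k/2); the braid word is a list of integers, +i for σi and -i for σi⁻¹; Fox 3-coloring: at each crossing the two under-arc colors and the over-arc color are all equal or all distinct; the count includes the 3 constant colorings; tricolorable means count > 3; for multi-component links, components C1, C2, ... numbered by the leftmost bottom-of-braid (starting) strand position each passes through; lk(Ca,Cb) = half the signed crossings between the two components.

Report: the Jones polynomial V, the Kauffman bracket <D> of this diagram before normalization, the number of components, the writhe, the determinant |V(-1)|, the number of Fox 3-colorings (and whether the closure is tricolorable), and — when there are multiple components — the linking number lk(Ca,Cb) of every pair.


Jones polynomial: V(q) = q^-5 - q^-4 + 2q^-3 - q^-2 + 2q^-1 + q
<D> = A^-10 + 2A^-2 - A^2 + 2A^6 - A^10 + A^14; writhe -2
components 3, writhe -2 (14 crossings)
linking number lk(C1,C2) = -2
lk(C1,C3): 0
lk(C2,C3) = +1
3-colorings: 3 of 3^14, det 8 — not tricolorable
note: free reduction leaves σ2 σ1⁻¹ σ2 σ1 σ2 σ1⁻¹ σ1⁻¹ σ1⁻¹ σ1⁻¹ σ1⁻¹ of the original 14 letters


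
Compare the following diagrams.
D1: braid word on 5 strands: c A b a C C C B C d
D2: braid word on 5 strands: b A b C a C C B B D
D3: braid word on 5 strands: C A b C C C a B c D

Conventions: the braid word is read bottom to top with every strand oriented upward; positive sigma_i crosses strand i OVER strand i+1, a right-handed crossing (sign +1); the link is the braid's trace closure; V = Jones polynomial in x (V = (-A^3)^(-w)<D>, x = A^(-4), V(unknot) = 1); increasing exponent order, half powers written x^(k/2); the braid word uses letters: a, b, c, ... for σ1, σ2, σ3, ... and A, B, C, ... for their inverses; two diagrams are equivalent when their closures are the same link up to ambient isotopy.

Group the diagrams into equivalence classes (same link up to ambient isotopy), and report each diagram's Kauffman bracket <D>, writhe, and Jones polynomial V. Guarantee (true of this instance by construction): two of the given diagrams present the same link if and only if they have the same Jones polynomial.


grouping into links: {D1, D2, D3}
V(D1) = -x^-4 + x^-3 + x^-1  (w -2, c 10, <D> = A^-2 + A^6 - A^10)
V(D2) = -x^-4 + x^-3 + x^-1  [10 crossings, <D> = A^-8 + 1 - A^4, w = -4]
V(D3) = -x^-4 + x^-3 + x^-1  [10 crossings, <D> = A^-8 + 1 - A^4, w = -4]
why: all 3 diagrams share one V(x), hence one class


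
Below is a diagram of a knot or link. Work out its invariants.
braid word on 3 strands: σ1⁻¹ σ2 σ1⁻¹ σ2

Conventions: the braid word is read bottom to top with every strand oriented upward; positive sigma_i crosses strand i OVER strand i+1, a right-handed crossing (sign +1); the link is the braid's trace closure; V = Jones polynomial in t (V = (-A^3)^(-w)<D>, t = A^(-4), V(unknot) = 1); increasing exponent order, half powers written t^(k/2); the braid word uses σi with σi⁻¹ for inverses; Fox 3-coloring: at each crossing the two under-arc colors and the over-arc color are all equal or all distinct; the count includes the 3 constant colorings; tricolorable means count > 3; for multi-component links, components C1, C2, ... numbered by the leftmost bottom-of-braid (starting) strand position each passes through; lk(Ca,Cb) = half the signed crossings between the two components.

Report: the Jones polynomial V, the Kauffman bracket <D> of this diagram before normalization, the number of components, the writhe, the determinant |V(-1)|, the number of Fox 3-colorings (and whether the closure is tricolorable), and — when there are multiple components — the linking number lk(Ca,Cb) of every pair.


V = t^-2 - t^-1 + 1 - t + t^2
<D> = A^-8 - A^-4 + 1 - A^4 + A^8 (w = 0)
1 component over 4 crossings, w = 0
3 Fox colorings among 3^4, |V(-1)| = 5: not tricolorable
why: w = 0 (over 4 crossings) is diagram-only; (-A^3)^(0) removes it from V


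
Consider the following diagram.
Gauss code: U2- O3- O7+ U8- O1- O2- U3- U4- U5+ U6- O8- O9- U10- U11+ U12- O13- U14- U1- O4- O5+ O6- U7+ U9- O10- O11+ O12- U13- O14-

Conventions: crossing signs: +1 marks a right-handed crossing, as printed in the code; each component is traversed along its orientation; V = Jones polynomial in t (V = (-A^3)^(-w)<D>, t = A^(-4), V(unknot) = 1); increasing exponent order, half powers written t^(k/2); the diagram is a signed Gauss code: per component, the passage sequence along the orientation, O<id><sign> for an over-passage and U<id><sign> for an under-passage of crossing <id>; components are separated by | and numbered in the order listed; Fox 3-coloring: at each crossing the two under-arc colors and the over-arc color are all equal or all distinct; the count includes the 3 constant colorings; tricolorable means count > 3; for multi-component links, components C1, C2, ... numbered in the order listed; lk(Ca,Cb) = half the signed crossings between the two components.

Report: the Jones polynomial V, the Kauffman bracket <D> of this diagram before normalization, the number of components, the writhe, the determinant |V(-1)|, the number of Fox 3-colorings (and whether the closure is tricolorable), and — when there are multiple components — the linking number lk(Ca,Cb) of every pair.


Jones polynomial: V(t) = -t^-8 + t^-5 + t^-3
<D> = A^-12 + A^-4 - A^8; writhe -8
components 1, writhe -8 (14 crossings)
3-colorings: 9 of 3^14, det 3 — tricolorable
note: |V(-1)| = 3: so tricolorable, since 3 divides 3


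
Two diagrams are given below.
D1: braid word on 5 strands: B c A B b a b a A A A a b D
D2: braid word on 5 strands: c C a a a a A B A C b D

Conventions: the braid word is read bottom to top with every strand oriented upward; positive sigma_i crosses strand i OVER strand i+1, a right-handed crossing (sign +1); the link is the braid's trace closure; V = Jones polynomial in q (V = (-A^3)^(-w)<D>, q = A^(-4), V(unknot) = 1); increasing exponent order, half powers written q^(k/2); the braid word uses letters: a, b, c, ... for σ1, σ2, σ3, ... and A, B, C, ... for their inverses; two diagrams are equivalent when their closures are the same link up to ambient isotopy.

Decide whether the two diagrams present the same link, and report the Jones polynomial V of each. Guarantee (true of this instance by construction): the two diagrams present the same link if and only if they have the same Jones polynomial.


same link: no
V(D1) = 1  [14 crossings, <D> = 1, w = 0]
V(D2) = q + q^3 - q^4  [12 crossings, <D> = -A^-16 + A^-12 + A^-4, w = 0]
insight: comparing 2 Jones polynomials yields 2 groups


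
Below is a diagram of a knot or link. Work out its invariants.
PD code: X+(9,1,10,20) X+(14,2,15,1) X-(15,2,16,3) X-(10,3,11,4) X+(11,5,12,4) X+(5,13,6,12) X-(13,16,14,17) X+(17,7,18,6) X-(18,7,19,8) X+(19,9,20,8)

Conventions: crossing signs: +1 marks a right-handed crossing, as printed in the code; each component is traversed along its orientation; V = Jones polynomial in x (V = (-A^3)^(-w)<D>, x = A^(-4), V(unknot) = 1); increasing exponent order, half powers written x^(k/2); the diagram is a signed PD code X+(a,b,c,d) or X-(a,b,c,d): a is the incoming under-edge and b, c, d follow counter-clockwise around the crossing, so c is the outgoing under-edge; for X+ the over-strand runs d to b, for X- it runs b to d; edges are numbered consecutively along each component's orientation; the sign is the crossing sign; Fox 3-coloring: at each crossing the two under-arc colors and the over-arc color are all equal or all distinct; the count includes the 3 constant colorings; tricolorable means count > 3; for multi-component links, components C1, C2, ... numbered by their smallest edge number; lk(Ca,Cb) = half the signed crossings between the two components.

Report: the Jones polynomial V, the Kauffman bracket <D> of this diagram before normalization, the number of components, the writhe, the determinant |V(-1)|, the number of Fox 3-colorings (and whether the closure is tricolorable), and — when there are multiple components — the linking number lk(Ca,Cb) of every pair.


Jones polynomial: V(x) = x + x^3 - x^4
<D> = -A^-10 + A^-6 + A^2; writhe +2
components 1, writhe +2 (10 crossings)
3-colorings: 9 of 3^10, det 3 — tricolorable
note: w = +2 shifts under R1 moves; the (-A^3)^(-2) factor cancels that in V


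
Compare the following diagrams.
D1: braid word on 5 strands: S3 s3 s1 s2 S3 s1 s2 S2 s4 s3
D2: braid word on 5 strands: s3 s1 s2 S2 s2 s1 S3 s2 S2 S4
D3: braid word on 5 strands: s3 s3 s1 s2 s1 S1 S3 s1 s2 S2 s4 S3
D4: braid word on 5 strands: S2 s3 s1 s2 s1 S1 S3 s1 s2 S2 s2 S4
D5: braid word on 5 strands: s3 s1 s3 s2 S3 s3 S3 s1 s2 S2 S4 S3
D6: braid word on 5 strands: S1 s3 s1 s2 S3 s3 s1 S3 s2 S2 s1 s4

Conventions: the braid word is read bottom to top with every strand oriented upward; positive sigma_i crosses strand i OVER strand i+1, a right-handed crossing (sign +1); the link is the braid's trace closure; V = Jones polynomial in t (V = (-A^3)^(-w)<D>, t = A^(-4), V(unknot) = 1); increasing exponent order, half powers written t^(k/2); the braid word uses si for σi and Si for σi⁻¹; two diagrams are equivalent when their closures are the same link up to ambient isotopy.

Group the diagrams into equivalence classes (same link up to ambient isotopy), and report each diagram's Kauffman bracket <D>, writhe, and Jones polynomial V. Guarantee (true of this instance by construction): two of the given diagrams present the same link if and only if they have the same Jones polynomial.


equivalence classes: {D1, D2, D3, D4, D5, D6}
D1 (bracket 1 + A^4 + A^8 + A^12; 10 crossings at w = +4): V = 1 + t + t^2 + t^3
V(D2) = 1 + t + t^2 + t^3  (w +2, c 10, <D> = A^-6 + A^-2 + A^2 + A^6)
V(D3) = 1 + t + t^2 + t^3  [12 crossings, <D> = 1 + A^4 + A^8 + A^12, w = +4]
D4 (bracket A^-6 + A^-2 + A^2 + A^6; 12 crossings at w = +2): V = 1 + t + t^2 + t^3
V(D5) = 1 + t + t^2 + t^3  [12 crossings, <D> = A^-6 + A^-2 + A^2 + A^6, w = +2]
V(D6) = 1 + t + t^2 + t^3  [12 crossings, <D> = 1 + A^4 + A^8 + A^12, w = +4]
key observation: one V(t) for all 6 diagrams — one class (guaranteed)


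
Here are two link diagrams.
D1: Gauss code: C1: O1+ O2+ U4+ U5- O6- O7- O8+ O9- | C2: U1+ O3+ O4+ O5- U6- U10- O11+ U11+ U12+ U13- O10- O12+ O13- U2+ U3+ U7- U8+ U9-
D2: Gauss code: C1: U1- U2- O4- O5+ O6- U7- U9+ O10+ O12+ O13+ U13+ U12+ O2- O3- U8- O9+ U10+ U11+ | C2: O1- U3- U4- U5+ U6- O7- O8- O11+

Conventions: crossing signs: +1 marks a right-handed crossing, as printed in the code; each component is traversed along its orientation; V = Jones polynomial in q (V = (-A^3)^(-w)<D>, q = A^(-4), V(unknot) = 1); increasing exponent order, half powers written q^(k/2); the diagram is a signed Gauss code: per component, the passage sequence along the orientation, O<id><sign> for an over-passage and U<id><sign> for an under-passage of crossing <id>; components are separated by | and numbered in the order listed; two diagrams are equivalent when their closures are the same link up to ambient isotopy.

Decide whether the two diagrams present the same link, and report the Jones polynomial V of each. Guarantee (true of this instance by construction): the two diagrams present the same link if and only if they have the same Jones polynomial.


equivalent: no
V(D1) = -q^(-1/2) - q^(1/2)  (w +1, c 13, <D> = A + A^5)
D2 (bracket A^-1 - A^3 + A^7 + A^15; 13 crossings at w = -1): V = -q^(-9/2) - q^(-5/2) + q^(-3/2) - q^(-1/2)
why: 2 classes among 2 diagrams; unequal V(q) rules out equality
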